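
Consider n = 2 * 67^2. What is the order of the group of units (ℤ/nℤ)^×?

4422

φ(8978) = 8978 · (1 − 1/2) · (1 − 1/67)
       = 8978 · 66/134 = 4422.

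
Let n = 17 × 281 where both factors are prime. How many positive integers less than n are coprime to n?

4480

φ(4777) = 4777 · (1 − 1/17) · (1 − 1/281)
       = 4777 · 4480/4777 = 4480.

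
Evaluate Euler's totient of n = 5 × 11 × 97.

3840

φ(5335) = 5335 · (1 − 1/5) · (1 − 1/11) · (1 − 1/97)
       = 5335 · 3840/5335 = 3840.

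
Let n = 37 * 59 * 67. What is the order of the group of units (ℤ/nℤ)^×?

137808

φ(37) = 37 − 1 = 36.
φ(59) = 59 − 1 = 58.
φ(67) = 67 − 1 = 66.
Multiply: 36 · 58 · 66 = 137808.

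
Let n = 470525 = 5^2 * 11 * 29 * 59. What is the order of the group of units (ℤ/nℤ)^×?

324800

φ(5^2) = 5^1·(5−1) = 5·4 = 20.
φ(11) = 11 − 1 = 10.
φ(29) = 29 − 1 = 28.
φ(59) = 59 − 1 = 58.
φ(470525) = 20 × 10 × 28 × 58 = 324800.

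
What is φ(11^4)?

13310

φ(11^4) = 11^4 − 11^3 = 14641 − 1331 = 13310.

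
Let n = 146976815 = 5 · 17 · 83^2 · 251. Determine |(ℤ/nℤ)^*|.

108896000

φ(5) = 5 − 1 = 4.
φ(17) = 17 − 1 = 16.
φ(83^2) = 83^2 − 83^1 = 6889 − 83 = 6806.
φ(251) = 251 − 1 = 250.
Multiply: 4 · 16 · 6806 · 250 = 108896000.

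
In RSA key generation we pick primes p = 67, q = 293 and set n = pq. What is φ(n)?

19272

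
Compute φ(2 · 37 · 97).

3456

φ(2) = 2 − 1 = 1.
φ(37) = 37 − 1 = 36.
φ(97) = 97 − 1 = 96.
φ(7178) = 1 × 36 × 96 = 3456.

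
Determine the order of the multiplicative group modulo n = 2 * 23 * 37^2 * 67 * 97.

185670144

φ(2) = 2 − 1 = 1.
φ(23) = 23 − 1 = 22.
φ(37^2) = 37^2 − 37^1 = 1369 − 37 = 1332.
φ(67) = 67 − 1 = 66.
φ(97) = 97 − 1 = 96.
φ(409268026) = 1 × 22 × 1332 × 66 × 96 = 185670144.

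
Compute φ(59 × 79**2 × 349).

φ(59) = 59 − 1 = 58.
φ(79^2) = 79^1·(79−1) = 79·78 = 6162.
φ(349) = 349 − 1 = 348.
Multiply: 58 · 6162 · 348 = 124373808.

124373808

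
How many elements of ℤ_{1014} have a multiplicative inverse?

312

1014 = 2 × 3 × 13**2.
φ(1014) = 1014 · (1 − 1/2) · (1 − 1/3) · (1 − 1/13)
       = 1014 · 24/78 = 312.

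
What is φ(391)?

352

Prime factorization: 391 = 17 * 23.
φ(17) = 17 − 1 = 16.
φ(23) = 23 − 1 = 22.
Multiply: 16 · 22 = 352.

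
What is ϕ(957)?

First factor: 957 = 3 × 11 × 29.
φ(957) = 957 · (1 − 1/3) · (1 − 1/11) · (1 − 1/29)
       = 957 · 560/957 = 560.

560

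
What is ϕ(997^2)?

φ(994009) = 994009 · (1 − 1/997)
       = 994009 · 996/997 = 993012.

993012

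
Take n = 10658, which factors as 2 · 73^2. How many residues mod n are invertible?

φ(10658) = 10658 · (1 − 1/2) · (1 − 1/73)
       = 10658 · 72/146 = 5256.

5256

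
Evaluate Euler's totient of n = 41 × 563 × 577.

12948480

φ(41) = 41 − 1 = 40.
φ(563) = 563 − 1 = 562.
φ(577) = 577 − 1 = 576.
Since φ is multiplicative, φ(13318891) = 40 · 562 · 576 = 12948480.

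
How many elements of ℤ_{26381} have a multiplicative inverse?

Factor 26381: 26381 = 23 * 31 * 37.
φ(26381) = 26381 · (1 − 1/23) · (1 − 1/31) · (1 − 1/37)
       = 26381 · 23760/26381 = 23760.

23760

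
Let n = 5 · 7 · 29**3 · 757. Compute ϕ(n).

φ(646186555) = 646186555 · (1 − 1/5) · (1 − 1/7) · (1 − 1/29) · (1 − 1/757)
       = 646186555 · 508032/768355 = 427254912.

427254912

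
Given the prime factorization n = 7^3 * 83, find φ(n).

φ(7^3) = 7^3 − 7^2 = 343 − 49 = 294.
φ(83) = 83 − 1 = 82.
Multiply: 294 · 82 = 24108.

24108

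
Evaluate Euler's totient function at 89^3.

697048

φ(89^3) = 89^2·(89−1) = 7921·88 = 697048.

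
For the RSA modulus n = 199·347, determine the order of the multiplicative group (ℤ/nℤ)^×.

φ(pq) = (p−1)(q−1) = 198 · 346 = 68508.

68508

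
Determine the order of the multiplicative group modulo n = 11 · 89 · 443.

φ(433697) = 433697 · (1 − 1/11) · (1 − 1/89) · (1 − 1/443)
       = 433697 · 388960/433697 = 388960.

388960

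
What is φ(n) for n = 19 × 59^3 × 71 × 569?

144494360640

φ(157645018199) = 157645018199 · (1 − 1/19) · (1 − 1/59) · (1 − 1/71) · (1 − 1/569)
       = 157645018199 · 41509440/45287279 = 144494360640.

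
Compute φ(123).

Prime factorization: 123 = 3 · 41.
φ(3) = 3 − 1 = 2.
φ(41) = 41 − 1 = 40.
φ(123) = 2 × 40 = 80.

80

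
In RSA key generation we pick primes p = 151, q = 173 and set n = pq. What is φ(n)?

φ(n) = (p − 1)(q − 1) = (151−1)(173−1) = 150·172 = 25800.

25800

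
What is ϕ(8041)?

6720

8041 = 11 · 17 · 43.
φ(11) = 11 − 1 = 10.
φ(17) = 17 − 1 = 16.
φ(43) = 43 − 1 = 42.
Multiply: 10 · 16 · 42 = 6720.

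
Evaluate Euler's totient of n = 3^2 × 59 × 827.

287448

φ(3^2) = 3^2 − 3^1 = 9 − 3 = 6.
φ(59) = 59 − 1 = 58.
φ(827) = 827 − 1 = 826.
Since φ is multiplicative, φ(439137) = 6 · 58 · 826 = 287448.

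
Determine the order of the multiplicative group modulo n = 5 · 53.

φ(5) = 5 − 1 = 4.
φ(53) = 53 − 1 = 52.
φ(265) = 4 × 52 = 208.

208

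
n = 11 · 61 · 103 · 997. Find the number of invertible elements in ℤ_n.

φ(11) = 11 − 1 = 10.
φ(61) = 61 − 1 = 60.
φ(103) = 103 − 1 = 102.
φ(997) = 997 − 1 = 996.
Multiply: 10 · 60 · 102 · 996 = 60955200.

60955200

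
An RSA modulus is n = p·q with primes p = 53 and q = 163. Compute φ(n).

8424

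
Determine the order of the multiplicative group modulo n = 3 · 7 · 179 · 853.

1819872

φ(3) = 3 − 1 = 2.
φ(7) = 7 − 1 = 6.
φ(179) = 179 − 1 = 178.
φ(853) = 853 − 1 = 852.
Since φ is multiplicative, φ(3206427) = 2 · 6 · 178 · 852 = 1819872.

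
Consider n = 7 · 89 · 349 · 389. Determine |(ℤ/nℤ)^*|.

71292672

φ(84579103) = 84579103 · (1 − 1/7) · (1 − 1/89) · (1 − 1/349) · (1 − 1/389)
       = 84579103 · 71292672/84579103 = 71292672.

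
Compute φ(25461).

15840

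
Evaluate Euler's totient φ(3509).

First factor: 3509 = 11^2 × 29.
φ(11^2) = 11^1·(11−1) = 11·10 = 110.
φ(29) = 29 − 1 = 28.
Since φ is multiplicative, φ(3509) = 110 · 28 = 3080.

3080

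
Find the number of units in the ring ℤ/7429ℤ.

7429 = 17 × 19 × 23.
φ(17) = 17 − 1 = 16.
φ(19) = 19 − 1 = 18.
φ(23) = 23 − 1 = 22.
Multiply: 16 · 18 · 22 = 6336.

6336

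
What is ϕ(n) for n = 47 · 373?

17112

φ(47) = 47 − 1 = 46.
φ(373) = 373 − 1 = 372.
φ(17531) = 46 × 372 = 17112.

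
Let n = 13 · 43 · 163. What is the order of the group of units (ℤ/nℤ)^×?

81648

φ(91117) = 91117 · (1 − 1/13) · (1 − 1/43) · (1 − 1/163)
       = 91117 · 81648/91117 = 81648.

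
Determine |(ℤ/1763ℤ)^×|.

1680

1763 = 41 · 43.
φ(1763) = 1763 · (1 − 1/41) · (1 − 1/43)
       = 1763 · 1680/1763 = 1680.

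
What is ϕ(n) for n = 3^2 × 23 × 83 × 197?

φ(3^2) = 3^2 − 3^1 = 9 − 3 = 6.
φ(23) = 23 − 1 = 22.
φ(83) = 83 − 1 = 82.
φ(197) = 197 − 1 = 196.
φ(3384657) = 6 × 22 × 82 × 196 = 2121504.

2121504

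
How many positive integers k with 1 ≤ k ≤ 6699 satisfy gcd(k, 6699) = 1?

3360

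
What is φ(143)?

First factor: 143 = 11 * 13.
φ(143) = 143 · (1 − 1/11) · (1 − 1/13)
       = 143 · 120/143 = 120.

120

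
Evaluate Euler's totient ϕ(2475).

1200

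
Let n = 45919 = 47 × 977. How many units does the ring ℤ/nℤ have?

φ(45919) = 45919 · (1 − 1/47) · (1 − 1/977)
       = 45919 · 44896/45919 = 44896.

44896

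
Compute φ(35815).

24192

35815 = 5 * 13 * 19 * 29.
φ(5) = 5 − 1 = 4.
φ(13) = 13 − 1 = 12.
φ(19) = 19 − 1 = 18.
φ(29) = 29 − 1 = 28.
φ(35815) = 4 × 12 × 18 × 28 = 24192.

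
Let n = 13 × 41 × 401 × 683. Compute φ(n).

130944000

φ(145979639) = 145979639 · (1 − 1/13) · (1 − 1/41) · (1 − 1/401) · (1 − 1/683)
       = 145979639 · 130944000/145979639 = 130944000.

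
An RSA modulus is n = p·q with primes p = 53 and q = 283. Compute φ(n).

14664

φ(53) = 53 − 1 = 52.
φ(283) = 283 − 1 = 282.
Multiply: 52 · 282 = 14664.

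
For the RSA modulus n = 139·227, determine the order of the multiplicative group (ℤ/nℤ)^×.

For distinct primes, φ(pq) = (p−1)(q−1) = 138 × 226 = 31188.

31188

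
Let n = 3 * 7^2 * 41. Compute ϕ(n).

3360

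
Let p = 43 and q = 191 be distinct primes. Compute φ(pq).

φ(8213) = 8213 · (1 − 1/43) · (1 − 1/191)
       = 8213 · 7980/8213 = 7980.

7980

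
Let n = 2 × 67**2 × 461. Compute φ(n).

2034120

φ(4138858) = 4138858 · (1 − 1/2) · (1 − 1/67) · (1 − 1/461)
       = 4138858 · 30360/61774 = 2034120.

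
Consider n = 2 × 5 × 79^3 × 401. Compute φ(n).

φ(2) = 2 − 1 = 1.
φ(5) = 5 − 1 = 4.
φ(79^3) = 79^3 − 79^2 = 493039 − 6241 = 486798.
φ(401) = 401 − 1 = 400.
φ(1977086390) = 1 × 4 × 486798 × 400 = 778876800.

778876800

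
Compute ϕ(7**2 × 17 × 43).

φ(35819) = 35819 · (1 − 1/7) · (1 − 1/17) · (1 − 1/43)
       = 35819 · 4032/5117 = 28224.

28224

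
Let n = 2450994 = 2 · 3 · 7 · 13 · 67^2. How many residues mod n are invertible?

636768

φ(2) = 2 − 1 = 1.
φ(3) = 3 − 1 = 2.
φ(7) = 7 − 1 = 6.
φ(13) = 13 − 1 = 12.
φ(67^2) = 67^1·(67−1) = 67·66 = 4422.
Multiply: 1 · 2 · 6 · 12 · 4422 = 636768.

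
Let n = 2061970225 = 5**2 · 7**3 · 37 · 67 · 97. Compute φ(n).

1341204480

φ(2061970225) = 2061970225 · (1 − 1/5) · (1 − 1/7) · (1 − 1/37) · (1 − 1/67) · (1 − 1/97)
       = 2061970225 · 5474304/8416205 = 1341204480.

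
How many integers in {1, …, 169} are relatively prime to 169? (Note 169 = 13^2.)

φ(13^2) = 13^1·(13−1) = 13·12 = 156.

156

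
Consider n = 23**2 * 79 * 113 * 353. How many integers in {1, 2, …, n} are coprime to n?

1555986432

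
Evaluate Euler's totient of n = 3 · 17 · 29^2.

25984

φ(3) = 3 − 1 = 2.
φ(17) = 17 − 1 = 16.
φ(29^2) = 29^2 − 29^1 = 841 − 29 = 812.
φ(42891) = 2 × 16 × 812 = 25984.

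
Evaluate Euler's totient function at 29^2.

φ(841) = 841 · (1 − 1/29)
       = 841 · 28/29 = 812.

812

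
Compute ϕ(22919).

First factor: 22919 = 13 · 41 · 43.
φ(22919) = 22919 · (1 − 1/13) · (1 − 1/41) · (1 − 1/43)
       = 22919 · 20160/22919 = 20160.

20160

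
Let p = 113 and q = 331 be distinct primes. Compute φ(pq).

φ(pq) = (p−1)(q−1) = 112 · 330 = 36960.

36960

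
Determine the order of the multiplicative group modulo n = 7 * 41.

φ(287) = 287 · (1 − 1/7) · (1 − 1/41)
       = 287 · 240/287 = 240.

240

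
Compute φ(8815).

6720

Factor 8815: 8815 = 5 * 41 * 43.
φ(8815) = 8815 · (1 − 1/5) · (1 − 1/41) · (1 − 1/43)
       = 8815 · 6720/8815 = 6720.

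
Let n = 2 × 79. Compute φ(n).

φ(158) = 158 · (1 − 1/2) · (1 − 1/79)
       = 158 · 78/158 = 78.

78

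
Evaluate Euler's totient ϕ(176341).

140800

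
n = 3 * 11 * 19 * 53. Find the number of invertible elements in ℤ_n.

φ(33231) = 33231 · (1 − 1/3) · (1 − 1/11) · (1 − 1/19) · (1 − 1/53)
       = 33231 · 18720/33231 = 18720.

18720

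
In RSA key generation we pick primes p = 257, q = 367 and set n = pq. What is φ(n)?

For distinct primes, φ(pq) = (p−1)(q−1) = 256 × 366 = 93696.

93696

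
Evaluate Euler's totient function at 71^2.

4970

φ(71^2) = 71^2 − 71^1 = 5041 − 71 = 4970.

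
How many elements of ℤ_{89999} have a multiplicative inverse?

66528

Prime factorization: 89999 = 7 * 13 * 23 * 43.
φ(89999) = 89999 · (1 − 1/7) · (1 − 1/13) · (1 − 1/23) · (1 − 1/43)
       = 89999 · 66528/89999 = 66528.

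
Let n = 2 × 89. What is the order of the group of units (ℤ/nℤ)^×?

88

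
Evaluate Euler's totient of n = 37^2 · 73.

φ(99937) = 99937 · (1 − 1/37) · (1 − 1/73)
       = 99937 · 2592/2701 = 95904.

95904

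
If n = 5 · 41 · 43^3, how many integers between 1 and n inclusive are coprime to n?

φ(5) = 5 − 1 = 4.
φ(41) = 41 − 1 = 40.
φ(43^3) = 43^2·(43−1) = 1849·42 = 77658.
Multiply: 4 · 40 · 77658 = 12425280.

12425280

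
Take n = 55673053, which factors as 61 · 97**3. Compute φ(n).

φ(55673053) = 55673053 · (1 − 1/61) · (1 − 1/97)
       = 55673053 · 5760/5917 = 54195840.

54195840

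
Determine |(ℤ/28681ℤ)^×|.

25872

Factor 28681: 28681 = 23 · 29 · 43.
φ(23) = 23 − 1 = 22.
φ(29) = 29 − 1 = 28.
φ(43) = 43 − 1 = 42.
Since φ is multiplicative, φ(28681) = 22 · 28 · 42 = 25872.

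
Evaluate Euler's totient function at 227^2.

φ(227^2) = 227^1·(227−1) = 227·226 = 51302.

51302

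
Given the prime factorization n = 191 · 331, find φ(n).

φ(63221) = 63221 · (1 − 1/191) · (1 − 1/331)
       = 63221 · 62700/63221 = 62700.

62700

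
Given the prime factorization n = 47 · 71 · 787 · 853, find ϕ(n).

2156343840

φ(2240164807) = 2240164807 · (1 − 1/47) · (1 − 1/71) · (1 − 1/787) · (1 − 1/853)
       = 2240164807 · 2156343840/2240164807 = 2156343840.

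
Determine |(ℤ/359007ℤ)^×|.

203280

359007 = 3 * 11**2 * 23 * 43.
φ(359007) = 359007 · (1 − 1/3) · (1 − 1/11) · (1 − 1/23) · (1 − 1/43)
       = 359007 · 18480/32637 = 203280.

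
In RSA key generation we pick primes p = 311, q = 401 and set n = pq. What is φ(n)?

124000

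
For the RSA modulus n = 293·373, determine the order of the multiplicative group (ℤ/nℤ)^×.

108624

φ(n) = (p − 1)(q − 1) = (293−1)(373−1) = 292·372 = 108624.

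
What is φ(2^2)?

2

φ(4) = 4 · (1 − 1/2)
       = 4 · 1/2 = 2.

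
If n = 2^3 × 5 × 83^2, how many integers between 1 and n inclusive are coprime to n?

108896

φ(2^3) = 2^3 − 2^2 = 8 − 4 = 4.
φ(5) = 5 − 1 = 4.
φ(83^2) = 83^2 − 83^1 = 6889 − 83 = 6806.
φ(275560) = 4 × 4 × 6806 = 108896.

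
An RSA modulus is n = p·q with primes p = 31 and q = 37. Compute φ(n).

1080

φ(1147) = 1147 · (1 − 1/31) · (1 − 1/37)
       = 1147 · 1080/1147 = 1080.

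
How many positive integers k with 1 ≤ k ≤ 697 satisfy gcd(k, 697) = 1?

640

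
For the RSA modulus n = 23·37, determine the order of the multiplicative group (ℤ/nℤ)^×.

φ(23) = 23 − 1 = 22.
φ(37) = 37 − 1 = 36.
Multiply: 22 · 36 = 792.

792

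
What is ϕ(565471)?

First factor: 565471 = 17 * 29 * 31 * 37.
φ(565471) = 565471 · (1 − 1/17) · (1 − 1/29) · (1 − 1/31) · (1 − 1/37)
       = 565471 · 483840/565471 = 483840.

483840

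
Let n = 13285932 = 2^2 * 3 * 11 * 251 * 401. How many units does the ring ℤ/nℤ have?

4000000

φ(13285932) = 13285932 · (1 − 1/2) · (1 − 1/3) · (1 − 1/11) · (1 − 1/251) · (1 − 1/401)
       = 13285932 · 2000000/6642966 = 4000000.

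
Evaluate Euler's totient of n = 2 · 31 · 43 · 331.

φ(882446) = 882446 · (1 − 1/2) · (1 − 1/31) · (1 − 1/43) · (1 − 1/331)
       = 882446 · 415800/882446 = 415800.

415800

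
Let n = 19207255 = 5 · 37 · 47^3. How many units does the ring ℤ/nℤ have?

14632416

φ(19207255) = 19207255 · (1 − 1/5) · (1 − 1/37) · (1 − 1/47)
       = 19207255 · 6624/8695 = 14632416.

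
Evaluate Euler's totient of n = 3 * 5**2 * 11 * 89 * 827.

φ(3) = 3 − 1 = 2.
φ(5^2) = 5^1·(5−1) = 5·4 = 20.
φ(11) = 11 − 1 = 10.
φ(89) = 89 − 1 = 88.
φ(827) = 827 − 1 = 826.
Since φ is multiplicative, φ(60722475) = 2 · 20 · 10 · 88 · 826 = 29075200.

29075200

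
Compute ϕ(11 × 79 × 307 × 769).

183306240

φ(11) = 11 − 1 = 10.
φ(79) = 79 − 1 = 78.
φ(307) = 307 − 1 = 306.
φ(769) = 769 − 1 = 768.
Since φ is multiplicative, φ(205156127) = 10 · 78 · 306 · 768 = 183306240.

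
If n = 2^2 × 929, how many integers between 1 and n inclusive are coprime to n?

1856

φ(2^2) = 2^1·(2−1) = 2·1 = 2.
φ(929) = 929 − 1 = 928.
φ(3716) = 2 × 928 = 1856.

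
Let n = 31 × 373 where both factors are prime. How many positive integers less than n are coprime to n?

φ(n) = (p − 1)(q − 1) = (31−1)(373−1) = 30·372 = 11160.

11160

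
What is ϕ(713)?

713 = 23 * 31.
φ(713) = 713 · (1 − 1/23) · (1 − 1/31)
       = 713 · 660/713 = 660.

660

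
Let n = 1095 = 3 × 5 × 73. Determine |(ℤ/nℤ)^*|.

576

φ(1095) = 1095 · (1 − 1/3) · (1 − 1/5) · (1 − 1/73)
       = 1095 · 576/1095 = 576.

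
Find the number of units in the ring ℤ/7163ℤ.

7163 = 13 * 19 * 29.
φ(13) = 13 − 1 = 12.
φ(19) = 19 − 1 = 18.
φ(29) = 29 − 1 = 28.
φ(7163) = 12 × 18 × 28 = 6048.

6048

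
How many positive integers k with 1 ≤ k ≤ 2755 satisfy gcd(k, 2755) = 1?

Prime factorization: 2755 = 5 · 19 · 29.
φ(5) = 5 − 1 = 4.
φ(19) = 19 − 1 = 18.
φ(29) = 29 − 1 = 28.
φ(2755) = 4 × 18 × 28 = 2016.

2016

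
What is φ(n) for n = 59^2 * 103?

349044

φ(358543) = 358543 · (1 − 1/59) · (1 − 1/103)
       = 358543 · 5916/6077 = 349044.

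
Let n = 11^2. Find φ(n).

110

φ(121) = 121 · (1 − 1/11)
       = 121 · 10/11 = 110.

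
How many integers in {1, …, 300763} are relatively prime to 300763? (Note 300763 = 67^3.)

φ(300763) = 300763 · (1 − 1/67)
       = 300763 · 66/67 = 296274.

296274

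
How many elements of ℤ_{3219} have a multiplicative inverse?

2016

First factor: 3219 = 3 × 29 × 37.
φ(3) = 3 − 1 = 2.
φ(29) = 29 − 1 = 28.
φ(37) = 37 − 1 = 36.
Since φ is multiplicative, φ(3219) = 2 · 28 · 36 = 2016.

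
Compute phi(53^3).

146068

φ(53^3) = 53^3 − 53^2 = 148877 − 2809 = 146068.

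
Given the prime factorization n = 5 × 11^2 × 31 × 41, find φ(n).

φ(768955) = 768955 · (1 − 1/5) · (1 − 1/11) · (1 − 1/31) · (1 − 1/41)
       = 768955 · 48000/69905 = 528000.

528000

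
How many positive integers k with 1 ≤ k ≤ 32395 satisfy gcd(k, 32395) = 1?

21600

Factor 32395: 32395 = 5 · 11 · 19 · 31.
φ(32395) = 32395 · (1 − 1/5) · (1 − 1/11) · (1 − 1/19) · (1 − 1/31)
       = 32395 · 21600/32395 = 21600.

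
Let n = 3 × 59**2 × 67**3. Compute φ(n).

2027699256

φ(3) = 3 − 1 = 2.
φ(59^2) = 59^2 − 59^1 = 3481 − 59 = 3422.
φ(67^3) = 67^3 − 67^2 = 300763 − 4489 = 296274.
φ(3140868009) = 2 × 3422 × 296274 = 2027699256.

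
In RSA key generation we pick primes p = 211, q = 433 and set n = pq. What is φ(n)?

90720

φ(91363) = 91363 · (1 − 1/211) · (1 − 1/433)
       = 91363 · 90720/91363 = 90720.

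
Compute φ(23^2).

φ(23^2) = 23^1·(23−1) = 23·22 = 506.

506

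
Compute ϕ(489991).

414720

Factor 489991: 489991 = 17 · 19 · 37 · 41.
φ(489991) = 489991 · (1 − 1/17) · (1 − 1/19) · (1 − 1/37) · (1 − 1/41)
       = 489991 · 414720/489991 = 414720.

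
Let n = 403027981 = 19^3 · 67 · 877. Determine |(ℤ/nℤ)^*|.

φ(403027981) = 403027981 · (1 − 1/19) · (1 − 1/67) · (1 − 1/877)
       = 403027981 · 1040688/1116421 = 375688368.

375688368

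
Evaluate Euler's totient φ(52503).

30240

First factor: 52503 = 3 · 11 · 37 · 43.
φ(3) = 3 − 1 = 2.
φ(11) = 11 − 1 = 10.
φ(37) = 37 − 1 = 36.
φ(43) = 43 − 1 = 42.
φ(52503) = 2 × 10 × 36 × 42 = 30240.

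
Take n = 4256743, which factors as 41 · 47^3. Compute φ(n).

4064560

φ(41) = 41 − 1 = 40.
φ(47^3) = 47^2·(47−1) = 2209·46 = 101614.
φ(4256743) = 40 × 101614 = 4064560.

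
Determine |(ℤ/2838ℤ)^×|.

840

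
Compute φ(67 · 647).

φ(67) = 67 − 1 = 66.
φ(647) = 647 − 1 = 646.
Since φ is multiplicative, φ(43349) = 66 · 646 = 42636.

42636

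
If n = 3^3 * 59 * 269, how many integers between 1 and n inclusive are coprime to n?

279792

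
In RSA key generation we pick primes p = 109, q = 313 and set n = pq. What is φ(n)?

φ(109) = 109 − 1 = 108.
φ(313) = 313 − 1 = 312.
φ(34117) = 108 × 312 = 33696.

33696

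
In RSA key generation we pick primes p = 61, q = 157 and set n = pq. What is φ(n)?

For distinct primes, φ(pq) = (p−1)(q−1) = 60 × 156 = 9360.

9360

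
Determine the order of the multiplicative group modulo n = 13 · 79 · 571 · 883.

470564640

φ(13) = 13 − 1 = 12.
φ(79) = 79 − 1 = 78.
φ(571) = 571 − 1 = 570.
φ(883) = 883 − 1 = 882.
φ(517806211) = 12 × 78 × 570 × 882 = 470564640.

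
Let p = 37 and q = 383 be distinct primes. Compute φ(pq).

φ(n) = (p − 1)(q − 1) = (37−1)(383−1) = 36·382 = 13752.

13752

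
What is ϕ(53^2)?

2756

φ(53^2) = 53^1·(53−1) = 53·52 = 2756.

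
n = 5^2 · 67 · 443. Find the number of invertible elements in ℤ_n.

583440

φ(742025) = 742025 · (1 − 1/5) · (1 − 1/67) · (1 − 1/443)
       = 742025 · 116688/148405 = 583440.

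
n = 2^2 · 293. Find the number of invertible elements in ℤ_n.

φ(2^2) = 2^1·(2−1) = 2·1 = 2.
φ(293) = 293 − 1 = 292.
Since φ is multiplicative, φ(1172) = 2 · 292 = 584.

584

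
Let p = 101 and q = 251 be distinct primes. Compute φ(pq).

25000

φ(n) = (p − 1)(q − 1) = (101−1)(251−1) = 100·250 = 25000.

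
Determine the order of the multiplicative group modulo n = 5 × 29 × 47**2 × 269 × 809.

φ(69705094405) = 69705094405 · (1 − 1/5) · (1 − 1/29) · (1 − 1/47) · (1 − 1/269) · (1 − 1/809)
       = 69705094405 · 1115634688/1483087115 = 52434830336.

52434830336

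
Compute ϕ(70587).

Factor 70587: 70587 = 3**2 · 11 · 23 · 31.
φ(3^2) = 3^1·(3−1) = 3·2 = 6.
φ(11) = 11 − 1 = 10.
φ(23) = 23 − 1 = 22.
φ(31) = 31 − 1 = 30.
φ(70587) = 6 × 10 × 22 × 30 = 39600.

39600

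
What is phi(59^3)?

201898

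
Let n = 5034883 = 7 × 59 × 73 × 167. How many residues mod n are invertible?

φ(5034883) = 5034883 · (1 − 1/7) · (1 − 1/59) · (1 − 1/73) · (1 − 1/167)
       = 5034883 · 4159296/5034883 = 4159296.

4159296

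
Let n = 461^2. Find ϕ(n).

212060

φ(461^2) = 461^1·(461−1) = 461·460 = 212060.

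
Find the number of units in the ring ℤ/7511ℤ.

6048

First factor: 7511 = 7 × 29 × 37.
φ(7) = 7 − 1 = 6.
φ(29) = 29 − 1 = 28.
φ(37) = 37 − 1 = 36.
φ(7511) = 6 × 28 × 36 = 6048.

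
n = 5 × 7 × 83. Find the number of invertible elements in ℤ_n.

1968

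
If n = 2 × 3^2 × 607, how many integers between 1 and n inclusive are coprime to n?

3636

φ(2) = 2 − 1 = 1.
φ(3^2) = 3^1·(3−1) = 3·2 = 6.
φ(607) = 607 − 1 = 606.
Since φ is multiplicative, φ(10926) = 1 · 6 · 606 = 3636.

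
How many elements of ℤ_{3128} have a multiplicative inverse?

1408

First factor: 3128 = 2**3 · 17 · 23.
φ(3128) = 3128 · (1 − 1/2) · (1 − 1/17) · (1 − 1/23)
       = 3128 · 352/782 = 1408.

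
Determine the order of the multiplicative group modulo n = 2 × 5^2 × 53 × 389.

403520

φ(1030850) = 1030850 · (1 − 1/2) · (1 − 1/5) · (1 − 1/53) · (1 − 1/389)
       = 1030850 · 80704/206170 = 403520.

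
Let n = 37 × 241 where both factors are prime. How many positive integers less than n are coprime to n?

φ(pq) = (p−1)(q−1) = 36 · 240 = 8640.

8640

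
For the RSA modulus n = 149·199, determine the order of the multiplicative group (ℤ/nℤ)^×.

29304

φ(n) = (p − 1)(q − 1) = (149−1)(199−1) = 148·198 = 29304.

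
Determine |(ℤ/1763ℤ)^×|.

Factor 1763: 1763 = 41 * 43.
φ(41) = 41 − 1 = 40.
φ(43) = 43 − 1 = 42.
Multiply: 40 · 42 = 1680.

1680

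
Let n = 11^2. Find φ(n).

110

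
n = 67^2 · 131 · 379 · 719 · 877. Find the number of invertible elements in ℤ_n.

φ(140536325695243) = 140536325695243 · (1 − 1/67) · (1 − 1/131) · (1 − 1/379) · (1 − 1/719) · (1 − 1/877)
       = 140536325695243 · 2039894176320/2097557099929 = 136672909813440.

136672909813440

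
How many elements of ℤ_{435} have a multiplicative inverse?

224

Factor 435: 435 = 3 * 5 * 29.
φ(435) = 435 · (1 − 1/3) · (1 − 1/5) · (1 − 1/29)
       = 435 · 224/435 = 224.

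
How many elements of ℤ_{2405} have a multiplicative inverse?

Factor 2405: 2405 = 5 · 13 · 37.
φ(2405) = 2405 · (1 − 1/5) · (1 − 1/13) · (1 − 1/37)
       = 2405 · 1728/2405 = 1728.

1728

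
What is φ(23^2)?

506

φ(529) = 529 · (1 − 1/23)
       = 529 · 22/23 = 506.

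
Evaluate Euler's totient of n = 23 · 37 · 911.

φ(775261) = 775261 · (1 − 1/23) · (1 − 1/37) · (1 − 1/911)
       = 775261 · 720720/775261 = 720720.

720720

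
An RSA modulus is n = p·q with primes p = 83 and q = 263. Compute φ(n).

21484

φ(n) = (p − 1)(q − 1) = (83−1)(263−1) = 82·262 = 21484.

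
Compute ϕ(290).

112

Prime factorization: 290 = 2 × 5 × 29.
φ(2) = 2 − 1 = 1.
φ(5) = 5 − 1 = 4.
φ(29) = 29 − 1 = 28.
φ(290) = 1 × 4 × 28 = 112.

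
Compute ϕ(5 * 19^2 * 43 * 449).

25740288

φ(34849135) = 34849135 · (1 − 1/5) · (1 − 1/19) · (1 − 1/43) · (1 − 1/449)
       = 34849135 · 1354752/1834165 = 25740288.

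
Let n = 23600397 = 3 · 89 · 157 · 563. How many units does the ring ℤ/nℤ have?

15430272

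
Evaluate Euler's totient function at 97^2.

9312

φ(9409) = 9409 · (1 − 1/97)
       = 9409 · 96/97 = 9312.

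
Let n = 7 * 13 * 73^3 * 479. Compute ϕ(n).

φ(7) = 7 − 1 = 6.
φ(13) = 13 − 1 = 12.
φ(73^3) = 73^3 − 73^2 = 389017 − 5329 = 383688.
φ(479) = 479 − 1 = 478.
Since φ is multiplicative, φ(16956862013) = 6 · 12 · 383688 · 478 = 13205006208.

13205006208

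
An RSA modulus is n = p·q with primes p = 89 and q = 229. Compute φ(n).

φ(pq) = (p−1)(q−1) = 88 · 228 = 20064.

20064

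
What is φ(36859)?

33600

Prime factorization: 36859 = 29 * 31 * 41.
φ(36859) = 36859 · (1 − 1/29) · (1 − 1/31) · (1 − 1/41)
       = 36859 · 33600/36859 = 33600.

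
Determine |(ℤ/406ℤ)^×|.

168

Factor 406: 406 = 2 · 7 · 29.
φ(406) = 406 · (1 − 1/2) · (1 − 1/7) · (1 − 1/29)
       = 406 · 168/406 = 168.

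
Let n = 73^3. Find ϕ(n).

383688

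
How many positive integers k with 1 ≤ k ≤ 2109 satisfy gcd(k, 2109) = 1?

Factor 2109: 2109 = 3 · 19 · 37.
φ(2109) = 2109 · (1 − 1/3) · (1 − 1/19) · (1 − 1/37)
       = 2109 · 1296/2109 = 1296.

1296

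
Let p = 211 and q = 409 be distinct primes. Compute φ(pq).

85680

For distinct primes, φ(pq) = (p−1)(q−1) = 210 × 408 = 85680.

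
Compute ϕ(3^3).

18

φ(3^3) = 3^2·(3−1) = 9·2 = 18.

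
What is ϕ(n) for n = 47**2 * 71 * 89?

13317920

φ(47^2) = 47^2 − 47^1 = 2209 − 47 = 2162.
φ(71) = 71 − 1 = 70.
φ(89) = 89 − 1 = 88.
Multiply: 2162 · 70 · 88 = 13317920.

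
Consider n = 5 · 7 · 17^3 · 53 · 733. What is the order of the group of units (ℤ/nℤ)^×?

φ(5) = 5 − 1 = 4.
φ(7) = 7 − 1 = 6.
φ(17^3) = 17^2·(17−1) = 289·16 = 4624.
φ(53) = 53 − 1 = 52.
φ(733) = 733 − 1 = 732.
φ(6680279795) = 4 × 6 × 4624 × 52 × 732 = 4224190464.

4224190464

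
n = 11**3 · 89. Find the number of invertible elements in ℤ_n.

106480

φ(11^3) = 11^2·(11−1) = 121·10 = 1210.
φ(89) = 89 − 1 = 88.
Multiply: 1210 · 88 = 106480.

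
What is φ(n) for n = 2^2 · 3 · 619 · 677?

1671072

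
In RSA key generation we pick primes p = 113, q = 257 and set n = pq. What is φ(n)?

φ(n) = (p − 1)(q − 1) = (113−1)(257−1) = 112·256 = 28672.

28672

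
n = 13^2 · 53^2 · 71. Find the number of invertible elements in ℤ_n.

30095520

φ(13^2) = 13^2 − 13^1 = 169 − 13 = 156.
φ(53^2) = 53^2 − 53^1 = 2809 − 53 = 2756.
φ(71) = 71 − 1 = 70.
Multiply: 156 · 2756 · 70 = 30095520.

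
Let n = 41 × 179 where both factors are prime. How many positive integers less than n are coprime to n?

φ(pq) = (p−1)(q−1) = 40 · 178 = 7120.

7120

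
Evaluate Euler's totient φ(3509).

First factor: 3509 = 11^2 · 29.
φ(11^2) = 11^1·(11−1) = 11·10 = 110.
φ(29) = 29 − 1 = 28.
φ(3509) = 110 × 28 = 3080.

3080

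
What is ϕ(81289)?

Factor 81289: 81289 = 13^3 × 37.
φ(13^3) = 13^2·(13−1) = 169·12 = 2028.
φ(37) = 37 − 1 = 36.
Since φ is multiplicative, φ(81289) = 2028 · 36 = 73008.

73008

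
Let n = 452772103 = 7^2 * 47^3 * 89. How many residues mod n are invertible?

φ(452772103) = 452772103 · (1 − 1/7) · (1 − 1/47) · (1 − 1/89)
       = 452772103 · 24288/29281 = 375565344.

375565344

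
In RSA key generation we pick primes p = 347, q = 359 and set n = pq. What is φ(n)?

123868

φ(pq) = (p−1)(q−1) = 346 · 358 = 123868.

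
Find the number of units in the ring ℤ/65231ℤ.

60480

65231 = 37 × 41 × 43.
φ(65231) = 65231 · (1 − 1/37) · (1 − 1/41) · (1 − 1/43)
       = 65231 · 60480/65231 = 60480.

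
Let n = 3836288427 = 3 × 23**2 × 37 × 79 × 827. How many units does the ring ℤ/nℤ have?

2347240896

φ(3836288427) = 3836288427 · (1 − 1/3) · (1 − 1/23) · (1 − 1/37) · (1 − 1/79) · (1 − 1/827)
       = 3836288427 · 102053952/166795149 = 2347240896.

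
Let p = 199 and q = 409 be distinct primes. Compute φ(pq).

80784

φ(81391) = 81391 · (1 − 1/199) · (1 − 1/409)
       = 81391 · 80784/81391 = 80784.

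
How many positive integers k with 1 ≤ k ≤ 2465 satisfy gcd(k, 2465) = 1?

1792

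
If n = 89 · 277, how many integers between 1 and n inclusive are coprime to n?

24288

φ(24653) = 24653 · (1 − 1/89) · (1 − 1/277)
       = 24653 · 24288/24653 = 24288.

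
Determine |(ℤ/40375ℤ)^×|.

28800

Factor 40375: 40375 = 5^3 · 17 · 19.
φ(5^3) = 5^3 − 5^2 = 125 − 25 = 100.
φ(17) = 17 − 1 = 16.
φ(19) = 19 − 1 = 18.
Since φ is multiplicative, φ(40375) = 100 · 16 · 18 = 28800.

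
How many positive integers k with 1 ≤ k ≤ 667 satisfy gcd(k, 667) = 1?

616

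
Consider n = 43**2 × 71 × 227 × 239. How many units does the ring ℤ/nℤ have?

6799878960

φ(43^2) = 43^2 − 43^1 = 1849 − 43 = 1806.
φ(71) = 71 − 1 = 70.
φ(227) = 227 − 1 = 226.
φ(239) = 239 − 1 = 238.
φ(7122279587) = 1806 × 70 × 226 × 238 = 6799878960.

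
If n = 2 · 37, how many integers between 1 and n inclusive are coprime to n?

φ(74) = 74 · (1 − 1/2) · (1 − 1/37)
       = 74 · 36/74 = 36.

36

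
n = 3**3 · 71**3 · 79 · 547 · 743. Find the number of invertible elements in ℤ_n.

200714336091360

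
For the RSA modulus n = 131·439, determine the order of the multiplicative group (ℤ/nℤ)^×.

56940

φ(n) = (p − 1)(q − 1) = (131−1)(439−1) = 130·438 = 56940.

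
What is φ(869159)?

869159 = 17 × 29 × 41 × 43.
φ(869159) = 869159 · (1 − 1/17) · (1 − 1/29) · (1 − 1/41) · (1 − 1/43)
       = 869159 · 752640/869159 = 752640.

752640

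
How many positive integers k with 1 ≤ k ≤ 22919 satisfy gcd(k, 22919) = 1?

20160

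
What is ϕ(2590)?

864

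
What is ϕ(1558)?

1558 = 2 × 19 × 41.
φ(2) = 2 − 1 = 1.
φ(19) = 19 − 1 = 18.
φ(41) = 41 − 1 = 40.
Multiply: 1 · 18 · 40 = 720.

720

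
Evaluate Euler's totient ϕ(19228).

7920

Prime factorization: 19228 = 2^2 × 11 × 19 × 23.
φ(19228) = 19228 · (1 − 1/2) · (1 − 1/11) · (1 − 1/19) · (1 − 1/23)
       = 19228 · 3960/9614 = 7920.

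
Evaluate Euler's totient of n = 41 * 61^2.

φ(152561) = 152561 · (1 − 1/41) · (1 − 1/61)
       = 152561 · 2400/2501 = 146400.

146400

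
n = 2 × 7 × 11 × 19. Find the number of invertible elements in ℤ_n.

1080

φ(2926) = 2926 · (1 − 1/2) · (1 − 1/7) · (1 − 1/11) · (1 − 1/19)
       = 2926 · 1080/2926 = 1080.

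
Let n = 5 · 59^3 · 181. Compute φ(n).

φ(5) = 5 − 1 = 4.
φ(59^3) = 59^2·(59−1) = 3481·58 = 201898.
φ(181) = 181 − 1 = 180.
Since φ is multiplicative, φ(185867995) = 4 · 201898 · 180 = 145366560.

145366560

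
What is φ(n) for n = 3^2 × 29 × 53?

8736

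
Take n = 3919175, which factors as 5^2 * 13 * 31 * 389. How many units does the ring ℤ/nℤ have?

φ(5^2) = 5^1·(5−1) = 5·4 = 20.
φ(13) = 13 − 1 = 12.
φ(31) = 31 − 1 = 30.
φ(389) = 389 − 1 = 388.
φ(3919175) = 20 × 12 × 30 × 388 = 2793600.

2793600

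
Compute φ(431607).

246400

Prime factorization: 431607 = 3 * 11**2 * 29 * 41.
φ(431607) = 431607 · (1 − 1/3) · (1 − 1/11) · (1 − 1/29) · (1 − 1/41)
       = 431607 · 22400/39237 = 246400.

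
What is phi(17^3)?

φ(4913) = 4913 · (1 − 1/17)
       = 4913 · 16/17 = 4624.

4624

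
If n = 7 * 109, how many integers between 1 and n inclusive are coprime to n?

648

φ(763) = 763 · (1 − 1/7) · (1 − 1/109)
       = 763 · 648/763 = 648.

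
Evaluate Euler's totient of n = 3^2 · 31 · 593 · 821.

87379200

φ(135831987) = 135831987 · (1 − 1/3) · (1 − 1/31) · (1 − 1/593) · (1 − 1/821)
       = 135831987 · 29126400/45277329 = 87379200.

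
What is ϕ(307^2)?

φ(94249) = 94249 · (1 − 1/307)
       = 94249 · 306/307 = 93942.

93942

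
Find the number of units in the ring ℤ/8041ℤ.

6720

First factor: 8041 = 11 * 17 * 43.
φ(11) = 11 − 1 = 10.
φ(17) = 17 − 1 = 16.
φ(43) = 43 − 1 = 42.
φ(8041) = 10 × 16 × 42 = 6720.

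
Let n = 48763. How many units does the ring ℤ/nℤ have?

39600

Prime factorization: 48763 = 11**2 * 13 * 31.
φ(11^2) = 11^2 − 11^1 = 121 − 11 = 110.
φ(13) = 13 − 1 = 12.
φ(31) = 31 − 1 = 30.
Since φ is multiplicative, φ(48763) = 110 · 12 · 30 = 39600.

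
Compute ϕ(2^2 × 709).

1416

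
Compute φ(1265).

Prime factorization: 1265 = 5 · 11 · 23.
φ(1265) = 1265 · (1 − 1/5) · (1 − 1/11) · (1 − 1/23)
       = 1265 · 880/1265 = 880.

880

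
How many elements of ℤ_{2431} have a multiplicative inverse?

1920

First factor: 2431 = 11 × 13 × 17.
φ(2431) = 2431 · (1 − 1/11) · (1 − 1/13) · (1 − 1/17)
       = 2431 · 1920/2431 = 1920.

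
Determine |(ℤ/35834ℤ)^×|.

15840

First factor: 35834 = 2 · 19 · 23 · 41.
φ(35834) = 35834 · (1 − 1/2) · (1 − 1/19) · (1 − 1/23) · (1 − 1/41)
       = 35834 · 15840/35834 = 15840.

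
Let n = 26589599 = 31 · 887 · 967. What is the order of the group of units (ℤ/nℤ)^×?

φ(31) = 31 − 1 = 30.
φ(887) = 887 − 1 = 886.
φ(967) = 967 − 1 = 966.
Since φ is multiplicative, φ(26589599) = 30 · 886 · 966 = 25676280.

25676280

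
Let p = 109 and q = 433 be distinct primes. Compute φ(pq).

46656

φ(n) = (p − 1)(q − 1) = (109−1)(433−1) = 108·432 = 46656.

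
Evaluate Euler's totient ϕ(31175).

Factor 31175: 31175 = 5**2 × 29 × 43.
φ(31175) = 31175 · (1 − 1/5) · (1 − 1/29) · (1 − 1/43)
       = 31175 · 4704/6235 = 23520.

23520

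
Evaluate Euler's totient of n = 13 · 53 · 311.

φ(214279) = 214279 · (1 − 1/13) · (1 − 1/53) · (1 − 1/311)
       = 214279 · 193440/214279 = 193440.

193440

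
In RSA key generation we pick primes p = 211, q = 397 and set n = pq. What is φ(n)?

φ(n) = (p − 1)(q − 1) = (211−1)(397−1) = 210·396 = 83160.

83160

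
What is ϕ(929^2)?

φ(863041) = 863041 · (1 − 1/929)
       = 863041 · 928/929 = 862112.

862112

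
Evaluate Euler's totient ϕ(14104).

Factor 14104: 14104 = 2**3 · 41 · 43.
φ(2^3) = 2^2·(2−1) = 4·1 = 4.
φ(41) = 41 − 1 = 40.
φ(43) = 43 − 1 = 42.
Since φ is multiplicative, φ(14104) = 4 · 40 · 42 = 6720.

6720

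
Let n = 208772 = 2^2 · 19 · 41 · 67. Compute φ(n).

95040

φ(2^2) = 2^1·(2−1) = 2·1 = 2.
φ(19) = 19 − 1 = 18.
φ(41) = 41 − 1 = 40.
φ(67) = 67 − 1 = 66.
φ(208772) = 2 × 18 × 40 × 66 = 95040.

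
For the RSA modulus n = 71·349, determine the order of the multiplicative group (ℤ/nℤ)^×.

24360

φ(pq) = (p−1)(q−1) = 70 · 348 = 24360.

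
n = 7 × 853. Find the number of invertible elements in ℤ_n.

5112

φ(5971) = 5971 · (1 − 1/7) · (1 − 1/853)
       = 5971 · 5112/5971 = 5112.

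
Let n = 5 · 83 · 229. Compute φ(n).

74784

φ(95035) = 95035 · (1 − 1/5) · (1 − 1/83) · (1 − 1/229)
       = 95035 · 74784/95035 = 74784.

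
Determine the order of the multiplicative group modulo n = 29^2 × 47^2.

1755544

φ(29^2) = 29^2 − 29^1 = 841 − 29 = 812.
φ(47^2) = 47^2 − 47^1 = 2209 − 47 = 2162.
φ(1857769) = 812 × 2162 = 1755544.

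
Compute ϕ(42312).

13440

Prime factorization: 42312 = 2^3 * 3 * 41 * 43.
φ(2^3) = 2^3 − 2^2 = 8 − 4 = 4.
φ(3) = 3 − 1 = 2.
φ(41) = 41 − 1 = 40.
φ(43) = 43 − 1 = 42.
φ(42312) = 4 × 2 × 40 × 42 = 13440.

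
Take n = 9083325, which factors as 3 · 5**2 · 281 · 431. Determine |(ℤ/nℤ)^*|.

φ(3) = 3 − 1 = 2.
φ(5^2) = 5^1·(5−1) = 5·4 = 20.
φ(281) = 281 − 1 = 280.
φ(431) = 431 − 1 = 430.
φ(9083325) = 2 × 20 × 280 × 430 = 4816000.

4816000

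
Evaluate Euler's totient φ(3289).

Factor 3289: 3289 = 11 * 13 * 23.
φ(3289) = 3289 · (1 − 1/11) · (1 − 1/13) · (1 − 1/23)
       = 3289 · 2640/3289 = 2640.

2640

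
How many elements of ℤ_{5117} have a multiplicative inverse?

5117 = 7 · 17 · 43.
φ(5117) = 5117 · (1 − 1/7) · (1 − 1/17) · (1 − 1/43)
       = 5117 · 4032/5117 = 4032.

4032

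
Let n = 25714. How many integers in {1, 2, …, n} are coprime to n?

25714 = 2 · 13 · 23 · 43.
φ(2) = 2 − 1 = 1.
φ(13) = 13 − 1 = 12.
φ(23) = 23 − 1 = 22.
φ(43) = 43 − 1 = 42.
Multiply: 1 · 12 · 22 · 42 = 11088.

11088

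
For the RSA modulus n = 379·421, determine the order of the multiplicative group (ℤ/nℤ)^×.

158760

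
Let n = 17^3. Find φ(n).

4624

φ(17^3) = 17^2·(17−1) = 289·16 = 4624.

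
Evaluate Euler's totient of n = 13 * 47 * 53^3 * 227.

18222275136

φ(20648793269) = 20648793269 · (1 − 1/13) · (1 − 1/47) · (1 − 1/53) · (1 − 1/227)
       = 20648793269 · 6487104/7350941 = 18222275136.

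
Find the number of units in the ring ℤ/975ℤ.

480

Factor 975: 975 = 3 · 5^2 · 13.
φ(975) = 975 · (1 − 1/3) · (1 − 1/5) · (1 − 1/13)
       = 975 · 96/195 = 480.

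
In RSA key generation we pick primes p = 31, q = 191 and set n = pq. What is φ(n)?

5700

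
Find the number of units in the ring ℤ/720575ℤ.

518400

720575 = 5**2 · 19 · 37 · 41.
φ(720575) = 720575 · (1 − 1/5) · (1 − 1/19) · (1 − 1/37) · (1 − 1/41)
       = 720575 · 103680/144115 = 518400.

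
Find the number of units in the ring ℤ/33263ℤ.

First factor: 33263 = 29 × 31 × 37.
φ(29) = 29 − 1 = 28.
φ(31) = 31 − 1 = 30.
φ(37) = 37 − 1 = 36.
φ(33263) = 28 × 30 × 36 = 30240.

30240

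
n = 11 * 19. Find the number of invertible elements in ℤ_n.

φ(11) = 11 − 1 = 10.
φ(19) = 19 − 1 = 18.
Since φ is multiplicative, φ(209) = 10 · 18 = 180.

180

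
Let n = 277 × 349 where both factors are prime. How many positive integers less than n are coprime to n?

96048

For distinct primes, φ(pq) = (p−1)(q−1) = 276 × 348 = 96048.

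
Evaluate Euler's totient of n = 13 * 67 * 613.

484704

φ(533923) = 533923 · (1 − 1/13) · (1 − 1/67) · (1 − 1/613)
       = 533923 · 484704/533923 = 484704.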